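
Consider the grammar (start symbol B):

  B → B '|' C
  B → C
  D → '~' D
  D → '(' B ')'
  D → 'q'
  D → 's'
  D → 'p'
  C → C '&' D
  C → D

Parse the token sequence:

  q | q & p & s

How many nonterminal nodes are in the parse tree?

[B [B [C [D q]]] | [C [C [C [D q]] & [D p]] & [D s]]]

10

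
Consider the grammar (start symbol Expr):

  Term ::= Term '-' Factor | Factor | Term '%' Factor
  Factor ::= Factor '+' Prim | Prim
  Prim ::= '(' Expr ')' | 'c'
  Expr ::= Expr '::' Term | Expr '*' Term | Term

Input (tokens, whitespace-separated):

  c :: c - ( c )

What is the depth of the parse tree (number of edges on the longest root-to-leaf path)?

8

[Expr [Expr [Term [Factor [Prim c]]]] :: [Term [Term [Factor [Prim c]]] - [Factor [Prim ( [Expr [Term [Factor [Prim c]]]] )]]]]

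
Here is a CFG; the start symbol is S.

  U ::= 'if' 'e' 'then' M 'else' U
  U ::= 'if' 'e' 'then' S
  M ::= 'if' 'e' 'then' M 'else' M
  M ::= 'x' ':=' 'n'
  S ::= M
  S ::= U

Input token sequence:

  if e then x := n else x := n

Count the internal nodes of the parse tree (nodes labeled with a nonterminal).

[S [M if e then [M x := n] else [M x := n]]]

4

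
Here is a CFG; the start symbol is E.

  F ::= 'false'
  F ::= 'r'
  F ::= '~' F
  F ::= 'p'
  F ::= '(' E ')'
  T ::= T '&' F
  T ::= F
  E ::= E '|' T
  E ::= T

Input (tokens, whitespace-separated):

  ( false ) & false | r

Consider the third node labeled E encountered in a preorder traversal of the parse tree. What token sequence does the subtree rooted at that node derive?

[E [E [T [T [F ( [E [T [F false]]] )]] & [F false]]] | [T [F r]]]

false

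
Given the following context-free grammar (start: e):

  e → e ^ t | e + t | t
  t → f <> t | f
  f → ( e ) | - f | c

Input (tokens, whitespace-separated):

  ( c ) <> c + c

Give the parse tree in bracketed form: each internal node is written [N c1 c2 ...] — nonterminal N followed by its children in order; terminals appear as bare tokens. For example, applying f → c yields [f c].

e
e + t
t + t
f <> t + t
( e ) <> t + t
( t ) <> t + t
( f ) <> t + t
( c ) <> t + t
( c ) <> f + t
( c ) <> c + t
( c ) <> c + f
( c ) <> c + c

[e [e [t [f ( [e [t [f c]]] )] <> [t [f c]]]] + [t [f c]]]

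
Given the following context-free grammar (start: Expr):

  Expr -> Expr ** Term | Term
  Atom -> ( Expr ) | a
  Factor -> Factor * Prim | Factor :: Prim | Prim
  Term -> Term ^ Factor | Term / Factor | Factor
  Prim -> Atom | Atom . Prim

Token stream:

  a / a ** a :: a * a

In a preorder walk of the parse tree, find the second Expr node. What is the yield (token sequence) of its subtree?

[Expr [Expr [Term [Term [Factor [Prim [Atom a]]]] / [Factor [Prim [Atom a]]]]] ** [Term [Factor [Factor [Factor [Prim [Atom a]]] :: [Prim [Atom a]]] * [Prim [Atom a]]]]]

a / a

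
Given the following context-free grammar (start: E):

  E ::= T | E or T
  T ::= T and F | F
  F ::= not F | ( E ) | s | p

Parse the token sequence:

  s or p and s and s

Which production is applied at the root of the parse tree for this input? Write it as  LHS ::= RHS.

[E [E [T [F s]]] or [T [T [T [F p]] and [F s]] and [F s]]]

E ::= E or T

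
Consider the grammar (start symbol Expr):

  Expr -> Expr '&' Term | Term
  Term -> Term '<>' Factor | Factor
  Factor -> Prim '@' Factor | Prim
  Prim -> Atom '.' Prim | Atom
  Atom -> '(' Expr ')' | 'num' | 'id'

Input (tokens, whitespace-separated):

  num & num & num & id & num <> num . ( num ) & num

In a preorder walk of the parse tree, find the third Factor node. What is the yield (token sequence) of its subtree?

[Expr [Expr [Expr [Expr [Expr [Expr [Term [Factor [Prim [Atom num]]]]] & [Term [Factor [Prim [Atom num]]]]] & [Term [Factor [Prim [Atom num]]]]] & [Term [Factor [Prim [Atom id]]]]] & [Term [Term [Factor [Prim [Atom num]]]] <> [Factor [Prim [Atom num] . [Prim [Atom ( [Expr [Term [Factor [Prim [Atom num]]]]] )]]]]]] & [Term [Factor [Prim [Atom num]]]]]

num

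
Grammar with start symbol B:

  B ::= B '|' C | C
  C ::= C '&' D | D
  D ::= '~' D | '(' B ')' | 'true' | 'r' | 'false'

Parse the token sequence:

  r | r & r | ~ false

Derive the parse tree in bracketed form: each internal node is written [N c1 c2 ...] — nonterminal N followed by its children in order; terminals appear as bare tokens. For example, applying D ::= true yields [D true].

[B [B [B [C [D r]]] | [C [C [D r]] & [D r]]] | [C [D ~ [D false]]]]

B
B | C
B | C | C
C | C | C
D | C | C
r | C | C
r | C & D | C
r | D & D | C
r | r & D | C
r | r & r | C
r | r & r | D
r | r & r | ~ D
r | r & r | ~ false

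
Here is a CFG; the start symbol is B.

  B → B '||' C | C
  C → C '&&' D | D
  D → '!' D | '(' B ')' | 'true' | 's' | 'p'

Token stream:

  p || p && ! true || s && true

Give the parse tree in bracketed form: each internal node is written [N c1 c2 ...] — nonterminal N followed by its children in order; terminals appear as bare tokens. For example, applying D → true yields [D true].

[B [B [B [C [D p]]] || [C [C [D p]] && [D ! [D true]]]] || [C [C [D s]] && [D true]]]

B
B || C
B || C || C
C || C || C
D || C || C
p || C || C
p || C && D || C
p || D && D || C
p || p && D || C
p || p && ! D || C
p || p && ! true || C
p || p && ! true || C && D
p || p && ! true || D && D
p || p && ! true || s && D
p || p && ! true || s && true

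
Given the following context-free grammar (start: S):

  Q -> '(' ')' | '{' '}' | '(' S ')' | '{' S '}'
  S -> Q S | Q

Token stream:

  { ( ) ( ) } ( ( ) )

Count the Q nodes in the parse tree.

[S [Q { [S [Q ( )] [S [Q ( )]]] }] [S [Q ( [S [Q ( )]] )]]]

5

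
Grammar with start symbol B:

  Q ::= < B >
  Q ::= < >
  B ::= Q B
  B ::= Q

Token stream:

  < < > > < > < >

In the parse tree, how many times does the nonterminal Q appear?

4

[B [Q < [B [Q < >]] >] [B [Q < >] [B [Q < >]]]]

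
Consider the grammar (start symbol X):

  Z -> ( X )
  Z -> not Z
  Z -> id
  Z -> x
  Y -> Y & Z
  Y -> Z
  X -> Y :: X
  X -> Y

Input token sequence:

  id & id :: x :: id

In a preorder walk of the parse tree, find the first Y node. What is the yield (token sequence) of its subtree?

[X [Y [Y [Z id]] & [Z id]] :: [X [Y [Z x]] :: [X [Y [Z id]]]]]

id & id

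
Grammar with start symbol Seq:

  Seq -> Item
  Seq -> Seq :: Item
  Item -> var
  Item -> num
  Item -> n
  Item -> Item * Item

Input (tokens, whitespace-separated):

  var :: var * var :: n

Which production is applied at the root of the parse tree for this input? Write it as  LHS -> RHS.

[Seq [Seq [Seq [Item var]] :: [Item [Item var] * [Item var]]] :: [Item n]]

Seq -> Seq :: Item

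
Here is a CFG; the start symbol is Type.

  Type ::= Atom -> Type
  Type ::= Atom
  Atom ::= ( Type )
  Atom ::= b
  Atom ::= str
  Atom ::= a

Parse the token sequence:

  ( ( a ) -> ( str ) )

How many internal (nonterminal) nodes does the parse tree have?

10

[Type [Atom ( [Type [Atom ( [Type [Atom a]] )] -> [Type [Atom ( [Type [Atom str]] )]]] )]]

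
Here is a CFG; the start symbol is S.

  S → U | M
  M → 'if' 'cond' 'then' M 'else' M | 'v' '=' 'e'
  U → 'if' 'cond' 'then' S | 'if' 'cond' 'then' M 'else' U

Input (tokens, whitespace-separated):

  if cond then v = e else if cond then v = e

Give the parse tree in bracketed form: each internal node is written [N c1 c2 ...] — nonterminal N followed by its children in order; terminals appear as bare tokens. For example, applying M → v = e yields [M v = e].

S
U
if cond then M else U
if cond then v = e else U
if cond then v = e else if cond then S
if cond then v = e else if cond then M
if cond then v = e else if cond then v = e

[S [U if cond then [M v = e] else [U if cond then [S [M v = e]]]]]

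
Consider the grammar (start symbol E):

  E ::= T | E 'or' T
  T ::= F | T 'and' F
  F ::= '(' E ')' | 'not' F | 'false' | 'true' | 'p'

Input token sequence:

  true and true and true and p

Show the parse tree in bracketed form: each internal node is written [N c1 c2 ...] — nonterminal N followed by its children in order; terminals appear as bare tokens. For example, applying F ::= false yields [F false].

[E [T [T [T [T [F true]] and [F true]] and [F true]] and [F p]]]

E
T
T and F
T and F and F
T and F and F and F
F and F and F and F
true and F and F and F
true and true and F and F
true and true and true and F
true and true and true and p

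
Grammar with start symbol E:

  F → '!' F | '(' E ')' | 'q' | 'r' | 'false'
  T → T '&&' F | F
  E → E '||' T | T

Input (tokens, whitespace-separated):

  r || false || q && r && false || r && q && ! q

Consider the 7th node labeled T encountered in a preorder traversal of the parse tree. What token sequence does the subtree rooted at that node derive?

r && q

[E [E [E [E [T [F r]]] || [T [F false]]] || [T [T [T [F q]] && [F r]] && [F false]]] || [T [T [T [F r]] && [F q]] && [F ! [F q]]]]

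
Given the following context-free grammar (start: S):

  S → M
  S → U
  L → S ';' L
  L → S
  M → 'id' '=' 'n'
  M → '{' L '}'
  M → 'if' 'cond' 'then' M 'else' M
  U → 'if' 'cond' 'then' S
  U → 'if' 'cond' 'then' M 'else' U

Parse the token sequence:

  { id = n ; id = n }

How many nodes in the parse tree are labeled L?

[S [M { [L [S [M id = n]] ; [L [S [M id = n]]]] }]]

2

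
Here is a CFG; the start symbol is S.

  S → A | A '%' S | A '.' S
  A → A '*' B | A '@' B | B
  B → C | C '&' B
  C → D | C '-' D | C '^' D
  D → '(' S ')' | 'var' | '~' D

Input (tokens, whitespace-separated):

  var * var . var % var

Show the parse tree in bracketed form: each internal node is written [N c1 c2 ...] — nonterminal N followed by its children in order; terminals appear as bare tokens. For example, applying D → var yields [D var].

[S [A [A [B [C [D var]]]] * [B [C [D var]]]] . [S [A [B [C [D var]]]] % [S [A [B [C [D var]]]]]]]

S
A . S
A * B . S
B * B . S
C * B . S
D * B . S
var * B . S
var * C . S
var * D . S
var * var . S
var * var . A % S
var * var . B % S
var * var . C % S
var * var . D % S
var * var . var % S
var * var . var % A
var * var . var % B
var * var . var % C
var * var . var % D
var * var . var % var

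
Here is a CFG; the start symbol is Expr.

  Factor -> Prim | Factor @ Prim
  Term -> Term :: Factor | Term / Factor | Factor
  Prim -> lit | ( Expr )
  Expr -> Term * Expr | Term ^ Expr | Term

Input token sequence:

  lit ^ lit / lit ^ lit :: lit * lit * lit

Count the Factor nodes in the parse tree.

7

[Expr [Term [Factor [Prim lit]]] ^ [Expr [Term [Term [Factor [Prim lit]]] / [Factor [Prim lit]]] ^ [Expr [Term [Term [Factor [Prim lit]]] :: [Factor [Prim lit]]] * [Expr [Term [Factor [Prim lit]]] * [Expr [Term [Factor [Prim lit]]]]]]]]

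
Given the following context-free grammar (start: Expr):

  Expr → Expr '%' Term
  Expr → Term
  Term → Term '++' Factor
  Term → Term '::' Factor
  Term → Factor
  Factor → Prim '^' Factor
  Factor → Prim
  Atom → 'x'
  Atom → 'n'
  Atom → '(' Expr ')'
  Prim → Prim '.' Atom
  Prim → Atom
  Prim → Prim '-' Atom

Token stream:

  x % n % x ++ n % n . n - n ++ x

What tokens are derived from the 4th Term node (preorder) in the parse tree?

x

[Expr [Expr [Expr [Expr [Term [Factor [Prim [Atom x]]]]] % [Term [Factor [Prim [Atom n]]]]] % [Term [Term [Factor [Prim [Atom x]]]] ++ [Factor [Prim [Atom n]]]]] % [Term [Term [Factor [Prim [Prim [Prim [Atom n]] . [Atom n]] - [Atom n]]]] ++ [Factor [Prim [Atom x]]]]]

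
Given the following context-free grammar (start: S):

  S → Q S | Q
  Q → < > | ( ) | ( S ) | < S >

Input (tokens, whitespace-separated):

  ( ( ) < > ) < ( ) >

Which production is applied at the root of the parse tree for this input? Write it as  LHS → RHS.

S → Q S

[S [Q ( [S [Q ( )] [S [Q < >]]] )] [S [Q < [S [Q ( )]] >]]]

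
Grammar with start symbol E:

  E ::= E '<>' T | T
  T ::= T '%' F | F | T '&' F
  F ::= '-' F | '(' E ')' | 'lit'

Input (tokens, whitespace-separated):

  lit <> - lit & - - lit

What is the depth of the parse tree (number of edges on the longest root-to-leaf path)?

[E [E [T [F lit]]] <> [T [T [F - [F lit]]] & [F - [F - [F lit]]]]]

5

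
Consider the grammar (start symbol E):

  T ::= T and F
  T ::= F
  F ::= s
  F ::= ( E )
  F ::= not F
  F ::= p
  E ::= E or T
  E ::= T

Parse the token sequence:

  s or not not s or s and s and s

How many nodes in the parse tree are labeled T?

5

[E [E [E [T [F s]]] or [T [F not [F not [F s]]]]] or [T [T [T [F s]] and [F s]] and [F s]]]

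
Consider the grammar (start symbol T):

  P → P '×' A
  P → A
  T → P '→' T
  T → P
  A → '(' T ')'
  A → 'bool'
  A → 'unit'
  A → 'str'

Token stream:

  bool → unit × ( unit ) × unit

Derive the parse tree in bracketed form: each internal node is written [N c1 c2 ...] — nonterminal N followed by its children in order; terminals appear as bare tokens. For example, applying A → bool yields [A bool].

T
P → T
A → T
bool → T
bool → P
bool → P × A
bool → P × A × A
bool → A × A × A
bool → unit × A × A
bool → unit × ( T ) × A
bool → unit × ( P ) × A
bool → unit × ( A ) × A
bool → unit × ( unit ) × A
bool → unit × ( unit ) × unit

[T [P [A bool]] → [T [P [P [P [A unit]] × [A ( [T [P [A unit]]] )]] × [A unit]]]]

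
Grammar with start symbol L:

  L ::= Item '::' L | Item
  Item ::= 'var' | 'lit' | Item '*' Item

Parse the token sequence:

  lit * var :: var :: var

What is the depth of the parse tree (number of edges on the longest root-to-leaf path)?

4

[L [Item [Item lit] * [Item var]] :: [L [Item var] :: [L [Item var]]]]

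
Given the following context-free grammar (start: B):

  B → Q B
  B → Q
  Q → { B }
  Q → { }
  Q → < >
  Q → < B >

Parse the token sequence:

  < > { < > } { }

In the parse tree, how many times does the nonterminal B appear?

4

[B [Q < >] [B [Q { [B [Q < >]] }] [B [Q { }]]]]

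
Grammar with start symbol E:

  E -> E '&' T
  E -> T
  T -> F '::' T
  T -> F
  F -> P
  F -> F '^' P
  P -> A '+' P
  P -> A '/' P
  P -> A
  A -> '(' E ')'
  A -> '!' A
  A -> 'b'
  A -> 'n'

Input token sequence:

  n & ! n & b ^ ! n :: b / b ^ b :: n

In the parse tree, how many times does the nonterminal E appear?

[E [E [E [T [F [P [A n]]]]] & [T [F [P [A ! [A n]]]]]] & [T [F [F [P [A b]]] ^ [P [A ! [A n]]]] :: [T [F [F [P [A b] / [P [A b]]]] ^ [P [A b]]] :: [T [F [P [A n]]]]]]]

3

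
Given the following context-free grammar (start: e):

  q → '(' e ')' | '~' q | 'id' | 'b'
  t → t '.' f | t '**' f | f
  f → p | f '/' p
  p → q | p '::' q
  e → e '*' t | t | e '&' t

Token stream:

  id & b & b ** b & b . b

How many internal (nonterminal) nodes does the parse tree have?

28

[e [e [e [e [t [f [p [q id]]]]] & [t [f [p [q b]]]]] & [t [t [f [p [q b]]]] ** [f [p [q b]]]]] & [t [t [f [p [q b]]]] . [f [p [q b]]]]]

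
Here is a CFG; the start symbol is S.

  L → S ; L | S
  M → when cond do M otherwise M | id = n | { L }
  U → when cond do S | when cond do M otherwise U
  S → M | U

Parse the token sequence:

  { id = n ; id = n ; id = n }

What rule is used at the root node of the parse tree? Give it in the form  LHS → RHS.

[S [M { [L [S [M id = n]] ; [L [S [M id = n]] ; [L [S [M id = n]]]]] }]]

S → M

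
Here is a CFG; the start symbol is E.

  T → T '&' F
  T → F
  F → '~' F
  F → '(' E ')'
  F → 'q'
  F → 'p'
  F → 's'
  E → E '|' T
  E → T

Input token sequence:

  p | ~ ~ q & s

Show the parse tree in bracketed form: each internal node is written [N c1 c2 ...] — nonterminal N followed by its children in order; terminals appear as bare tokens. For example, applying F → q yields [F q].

E
E | T
T | T
F | T
p | T
p | T & F
p | F & F
p | ~ F & F
p | ~ ~ F & F
p | ~ ~ q & F
p | ~ ~ q & s

[E [E [T [F p]]] | [T [T [F ~ [F ~ [F q]]]] & [F s]]]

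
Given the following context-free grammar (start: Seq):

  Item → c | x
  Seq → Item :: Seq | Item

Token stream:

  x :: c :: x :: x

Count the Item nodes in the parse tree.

4

[Seq [Item x] :: [Seq [Item c] :: [Seq [Item x] :: [Seq [Item x]]]]]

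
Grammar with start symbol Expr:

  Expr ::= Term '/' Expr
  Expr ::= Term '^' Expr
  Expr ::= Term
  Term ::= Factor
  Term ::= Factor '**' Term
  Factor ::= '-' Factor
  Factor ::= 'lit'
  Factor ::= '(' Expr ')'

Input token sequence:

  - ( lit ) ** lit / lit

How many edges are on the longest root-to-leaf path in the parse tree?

7

[Expr [Term [Factor - [Factor ( [Expr [Term [Factor lit]]] )]] ** [Term [Factor lit]]] / [Expr [Term [Factor lit]]]]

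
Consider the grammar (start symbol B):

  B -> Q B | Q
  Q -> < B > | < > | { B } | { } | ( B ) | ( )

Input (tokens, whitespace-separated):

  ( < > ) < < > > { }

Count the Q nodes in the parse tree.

[B [Q ( [B [Q < >]] )] [B [Q < [B [Q < >]] >] [B [Q { }]]]]

5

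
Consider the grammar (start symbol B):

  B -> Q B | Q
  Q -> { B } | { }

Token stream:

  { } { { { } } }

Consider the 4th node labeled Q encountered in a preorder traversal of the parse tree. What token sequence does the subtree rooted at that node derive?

{ }

[B [Q { }] [B [Q { [B [Q { [B [Q { }]] }]] }]]]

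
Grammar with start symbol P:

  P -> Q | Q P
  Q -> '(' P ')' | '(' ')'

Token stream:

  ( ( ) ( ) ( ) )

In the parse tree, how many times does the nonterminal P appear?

4

[P [Q ( [P [Q ( )] [P [Q ( )] [P [Q ( )]]]] )]]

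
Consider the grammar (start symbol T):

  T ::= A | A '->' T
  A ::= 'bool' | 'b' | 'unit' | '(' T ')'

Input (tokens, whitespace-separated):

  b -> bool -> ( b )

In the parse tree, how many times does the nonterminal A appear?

[T [A b] -> [T [A bool] -> [T [A ( [T [A b]] )]]]]

4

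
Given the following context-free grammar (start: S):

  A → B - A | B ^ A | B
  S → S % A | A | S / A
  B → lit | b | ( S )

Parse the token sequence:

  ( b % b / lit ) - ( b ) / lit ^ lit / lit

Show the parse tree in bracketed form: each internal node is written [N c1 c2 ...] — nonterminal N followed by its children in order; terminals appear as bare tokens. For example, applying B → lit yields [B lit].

[S [S [S [A [B ( [S [S [S [A [B b]]] % [A [B b]]] / [A [B lit]]] )] - [A [B ( [S [A [B b]]] )]]]] / [A [B lit] ^ [A [B lit]]]] / [A [B lit]]]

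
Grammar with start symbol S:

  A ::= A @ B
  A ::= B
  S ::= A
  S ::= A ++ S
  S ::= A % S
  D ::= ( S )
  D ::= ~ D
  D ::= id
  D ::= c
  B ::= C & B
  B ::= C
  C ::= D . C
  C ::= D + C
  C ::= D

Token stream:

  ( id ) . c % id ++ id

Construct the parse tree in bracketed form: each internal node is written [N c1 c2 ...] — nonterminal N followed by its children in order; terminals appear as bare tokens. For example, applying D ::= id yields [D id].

[S [A [B [C [D ( [S [A [B [C [D id]]]]] )] . [C [D c]]]]] % [S [A [B [C [D id]]]] ++ [S [A [B [C [D id]]]]]]]

S
A % S
B % S
C % S
D . C % S
( S ) . C % S
( A ) . C % S
( B ) . C % S
( C ) . C % S
( D ) . C % S
( id ) . C % S
( id ) . D % S
( id ) . c % S
( id ) . c % A ++ S
( id ) . c % B ++ S
( id ) . c % C ++ S
( id ) . c % D ++ S
( id ) . c % id ++ S
( id ) . c % id ++ A
( id ) . c % id ++ B
( id ) . c % id ++ C
( id ) . c % id ++ D
( id ) . c % id ++ id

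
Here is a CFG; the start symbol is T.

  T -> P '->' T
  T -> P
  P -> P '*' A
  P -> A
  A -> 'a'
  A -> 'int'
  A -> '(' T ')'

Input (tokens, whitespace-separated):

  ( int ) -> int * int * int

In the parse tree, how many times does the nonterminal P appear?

5

[T [P [A ( [T [P [A int]]] )]] -> [T [P [P [P [A int]] * [A int]] * [A int]]]]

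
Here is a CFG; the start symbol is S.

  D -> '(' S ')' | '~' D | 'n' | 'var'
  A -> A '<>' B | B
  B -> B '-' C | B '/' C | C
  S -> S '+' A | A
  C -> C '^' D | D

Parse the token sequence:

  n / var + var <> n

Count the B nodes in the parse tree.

[S [S [A [B [B [C [D n]]] / [C [D var]]]]] + [A [A [B [C [D var]]]] <> [B [C [D n]]]]]

4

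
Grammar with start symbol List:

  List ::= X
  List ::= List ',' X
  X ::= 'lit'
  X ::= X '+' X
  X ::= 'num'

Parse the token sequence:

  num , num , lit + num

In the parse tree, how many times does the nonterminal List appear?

[List [List [List [X num]] , [X num]] , [X [X lit] + [X num]]]

3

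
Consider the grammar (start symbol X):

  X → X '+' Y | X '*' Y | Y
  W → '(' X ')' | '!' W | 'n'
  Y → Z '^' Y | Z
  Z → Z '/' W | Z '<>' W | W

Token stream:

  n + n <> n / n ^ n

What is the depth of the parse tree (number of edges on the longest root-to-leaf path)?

6

[X [X [Y [Z [W n]]]] + [Y [Z [Z [Z [W n]] <> [W n]] / [W n]] ^ [Y [Z [W n]]]]]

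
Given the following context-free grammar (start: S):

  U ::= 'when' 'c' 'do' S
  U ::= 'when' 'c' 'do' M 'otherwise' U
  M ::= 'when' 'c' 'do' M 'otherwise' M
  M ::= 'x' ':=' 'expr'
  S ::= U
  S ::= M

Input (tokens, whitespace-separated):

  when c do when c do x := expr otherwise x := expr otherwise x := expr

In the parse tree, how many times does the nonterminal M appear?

5

[S [M when c do [M when c do [M x := expr] otherwise [M x := expr]] otherwise [M x := expr]]]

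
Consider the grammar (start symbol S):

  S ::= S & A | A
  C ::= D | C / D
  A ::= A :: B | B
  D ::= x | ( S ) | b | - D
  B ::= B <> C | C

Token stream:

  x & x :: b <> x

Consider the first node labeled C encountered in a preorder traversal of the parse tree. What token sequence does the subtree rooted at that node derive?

[S [S [A [B [C [D x]]]]] & [A [A [B [C [D x]]]] :: [B [B [C [D b]]] <> [C [D x]]]]]

x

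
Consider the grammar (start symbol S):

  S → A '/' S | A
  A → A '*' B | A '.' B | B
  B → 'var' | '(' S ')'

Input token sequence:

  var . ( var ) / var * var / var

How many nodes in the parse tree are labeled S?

4

[S [A [A [B var]] . [B ( [S [A [B var]]] )]] / [S [A [A [B var]] * [B var]] / [S [A [B var]]]]]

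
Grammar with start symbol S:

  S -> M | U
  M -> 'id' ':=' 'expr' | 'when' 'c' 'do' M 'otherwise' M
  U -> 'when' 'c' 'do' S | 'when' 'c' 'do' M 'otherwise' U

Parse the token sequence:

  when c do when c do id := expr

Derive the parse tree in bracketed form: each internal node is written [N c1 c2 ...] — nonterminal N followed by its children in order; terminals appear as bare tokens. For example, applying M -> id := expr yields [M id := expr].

S
U
when c do S
when c do U
when c do when c do S
when c do when c do M
when c do when c do id := expr

[S [U when c do [S [U when c do [S [M id := expr]]]]]]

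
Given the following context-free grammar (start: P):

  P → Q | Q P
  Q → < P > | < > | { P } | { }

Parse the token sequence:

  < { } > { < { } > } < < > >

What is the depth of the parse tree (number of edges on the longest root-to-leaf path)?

7

[P [Q < [P [Q { }]] >] [P [Q { [P [Q < [P [Q { }]] >]] }] [P [Q < [P [Q < >]] >]]]]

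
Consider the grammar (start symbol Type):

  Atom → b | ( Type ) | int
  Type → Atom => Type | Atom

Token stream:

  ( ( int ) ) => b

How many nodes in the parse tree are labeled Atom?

[Type [Atom ( [Type [Atom ( [Type [Atom int]] )]] )] => [Type [Atom b]]]

4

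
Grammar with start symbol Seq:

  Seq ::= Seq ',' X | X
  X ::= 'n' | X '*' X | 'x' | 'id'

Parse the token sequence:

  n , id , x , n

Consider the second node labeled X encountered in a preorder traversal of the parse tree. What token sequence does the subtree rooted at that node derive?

[Seq [Seq [Seq [Seq [X n]] , [X id]] , [X x]] , [X n]]

id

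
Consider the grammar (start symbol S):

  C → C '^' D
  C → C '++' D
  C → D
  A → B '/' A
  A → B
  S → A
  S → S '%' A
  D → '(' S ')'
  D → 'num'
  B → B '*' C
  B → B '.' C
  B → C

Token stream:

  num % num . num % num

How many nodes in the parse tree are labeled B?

4

[S [S [S [A [B [C [D num]]]]] % [A [B [B [C [D num]]] . [C [D num]]]]] % [A [B [C [D num]]]]]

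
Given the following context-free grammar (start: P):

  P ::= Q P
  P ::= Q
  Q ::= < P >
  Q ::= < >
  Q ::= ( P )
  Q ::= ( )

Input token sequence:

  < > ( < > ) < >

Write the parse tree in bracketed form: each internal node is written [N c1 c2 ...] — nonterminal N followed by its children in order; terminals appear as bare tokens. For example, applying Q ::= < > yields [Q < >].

P
Q P
< > P
< > Q P
< > ( P ) P
< > ( Q ) P
< > ( < > ) P
< > ( < > ) Q
< > ( < > ) < >

[P [Q < >] [P [Q ( [P [Q < >]] )] [P [Q < >]]]]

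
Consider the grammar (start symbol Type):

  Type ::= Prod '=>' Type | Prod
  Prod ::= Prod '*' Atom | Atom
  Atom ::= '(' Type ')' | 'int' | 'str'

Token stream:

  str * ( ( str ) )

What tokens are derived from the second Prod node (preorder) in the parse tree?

str

[Type [Prod [Prod [Atom str]] * [Atom ( [Type [Prod [Atom ( [Type [Prod [Atom str]]] )]]] )]]]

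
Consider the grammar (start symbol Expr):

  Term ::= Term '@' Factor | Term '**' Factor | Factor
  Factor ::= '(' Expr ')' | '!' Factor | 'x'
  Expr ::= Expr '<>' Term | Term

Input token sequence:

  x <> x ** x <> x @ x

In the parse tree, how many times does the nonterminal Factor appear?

5

[Expr [Expr [Expr [Term [Factor x]]] <> [Term [Term [Factor x]] ** [Factor x]]] <> [Term [Term [Factor x]] @ [Factor x]]]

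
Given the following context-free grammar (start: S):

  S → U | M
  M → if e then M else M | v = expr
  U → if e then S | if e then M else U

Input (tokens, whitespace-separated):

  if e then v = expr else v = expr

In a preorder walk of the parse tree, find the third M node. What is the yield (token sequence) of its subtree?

v = expr

[S [M if e then [M v = expr] else [M v = expr]]]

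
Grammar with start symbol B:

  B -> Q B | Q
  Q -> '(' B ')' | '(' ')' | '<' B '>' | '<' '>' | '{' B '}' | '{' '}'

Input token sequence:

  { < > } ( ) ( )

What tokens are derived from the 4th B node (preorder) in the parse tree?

( )

[B [Q { [B [Q < >]] }] [B [Q ( )] [B [Q ( )]]]]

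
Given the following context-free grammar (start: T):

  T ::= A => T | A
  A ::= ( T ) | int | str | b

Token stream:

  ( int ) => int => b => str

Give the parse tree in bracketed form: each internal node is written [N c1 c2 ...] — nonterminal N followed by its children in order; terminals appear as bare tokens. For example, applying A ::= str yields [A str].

[T [A ( [T [A int]] )] => [T [A int] => [T [A b] => [T [A str]]]]]

T
A => T
( T ) => T
( A ) => T
( int ) => T
( int ) => A => T
( int ) => int => T
( int ) => int => A => T
( int ) => int => b => T
( int ) => int => b => A
( int ) => int => b => str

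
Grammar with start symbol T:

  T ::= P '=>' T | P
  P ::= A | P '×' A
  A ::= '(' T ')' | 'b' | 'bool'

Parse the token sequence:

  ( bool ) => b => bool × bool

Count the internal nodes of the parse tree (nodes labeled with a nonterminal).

14

[T [P [A ( [T [P [A bool]]] )]] => [T [P [A b]] => [T [P [P [A bool]] × [A bool]]]]]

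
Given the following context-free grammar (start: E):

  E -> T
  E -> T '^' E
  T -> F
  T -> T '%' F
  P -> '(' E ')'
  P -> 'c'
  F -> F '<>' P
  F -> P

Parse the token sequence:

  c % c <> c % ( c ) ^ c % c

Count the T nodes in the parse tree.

[E [T [T [T [F [P c]]] % [F [F [P c]] <> [P c]]] % [F [P ( [E [T [F [P c]]]] )]]] ^ [E [T [T [F [P c]]] % [F [P c]]]]]

6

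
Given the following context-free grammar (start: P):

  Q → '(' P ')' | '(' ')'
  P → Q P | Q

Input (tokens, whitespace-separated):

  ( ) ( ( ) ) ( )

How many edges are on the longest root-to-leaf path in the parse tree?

5

[P [Q ( )] [P [Q ( [P [Q ( )]] )] [P [Q ( )]]]]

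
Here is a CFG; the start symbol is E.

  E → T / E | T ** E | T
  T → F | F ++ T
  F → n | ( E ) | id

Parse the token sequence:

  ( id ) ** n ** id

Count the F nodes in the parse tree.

[E [T [F ( [E [T [F id]]] )]] ** [E [T [F n]] ** [E [T [F id]]]]]

4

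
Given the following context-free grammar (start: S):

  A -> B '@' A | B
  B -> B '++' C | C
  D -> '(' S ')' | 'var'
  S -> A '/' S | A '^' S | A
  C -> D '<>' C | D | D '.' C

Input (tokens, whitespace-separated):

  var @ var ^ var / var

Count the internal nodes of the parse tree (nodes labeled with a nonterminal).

19

[S [A [B [C [D var]]] @ [A [B [C [D var]]]]] ^ [S [A [B [C [D var]]]] / [S [A [B [C [D var]]]]]]]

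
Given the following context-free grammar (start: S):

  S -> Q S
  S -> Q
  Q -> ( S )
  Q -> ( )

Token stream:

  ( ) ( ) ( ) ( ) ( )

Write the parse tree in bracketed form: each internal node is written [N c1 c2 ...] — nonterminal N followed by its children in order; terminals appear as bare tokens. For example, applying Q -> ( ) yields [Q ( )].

S
Q S
( ) S
( ) Q S
( ) ( ) S
( ) ( ) Q S
( ) ( ) ( ) S
( ) ( ) ( ) Q S
( ) ( ) ( ) ( ) S
( ) ( ) ( ) ( ) Q
( ) ( ) ( ) ( ) ( )

[S [Q ( )] [S [Q ( )] [S [Q ( )] [S [Q ( )] [S [Q ( )]]]]]]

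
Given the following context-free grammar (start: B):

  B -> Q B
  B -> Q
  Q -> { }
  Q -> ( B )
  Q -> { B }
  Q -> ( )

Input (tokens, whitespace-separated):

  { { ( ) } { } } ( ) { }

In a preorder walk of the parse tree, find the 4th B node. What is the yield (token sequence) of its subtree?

[B [Q { [B [Q { [B [Q ( )]] }] [B [Q { }]]] }] [B [Q ( )] [B [Q { }]]]]

{ }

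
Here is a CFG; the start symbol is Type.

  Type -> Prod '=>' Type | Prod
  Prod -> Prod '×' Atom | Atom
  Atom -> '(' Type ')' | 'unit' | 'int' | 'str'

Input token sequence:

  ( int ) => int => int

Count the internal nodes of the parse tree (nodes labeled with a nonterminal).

12

[Type [Prod [Atom ( [Type [Prod [Atom int]]] )]] => [Type [Prod [Atom int]] => [Type [Prod [Atom int]]]]]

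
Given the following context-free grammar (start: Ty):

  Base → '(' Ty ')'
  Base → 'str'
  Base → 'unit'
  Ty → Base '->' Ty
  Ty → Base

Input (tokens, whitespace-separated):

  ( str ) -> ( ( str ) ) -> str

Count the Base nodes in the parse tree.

[Ty [Base ( [Ty [Base str]] )] -> [Ty [Base ( [Ty [Base ( [Ty [Base str]] )]] )] -> [Ty [Base str]]]]

6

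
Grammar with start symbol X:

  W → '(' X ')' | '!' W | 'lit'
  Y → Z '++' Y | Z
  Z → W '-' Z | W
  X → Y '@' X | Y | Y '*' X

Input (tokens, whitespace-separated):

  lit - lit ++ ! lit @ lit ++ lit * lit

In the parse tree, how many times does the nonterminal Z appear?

[X [Y [Z [W lit] - [Z [W lit]]] ++ [Y [Z [W ! [W lit]]]]] @ [X [Y [Z [W lit]] ++ [Y [Z [W lit]]]] * [X [Y [Z [W lit]]]]]]

6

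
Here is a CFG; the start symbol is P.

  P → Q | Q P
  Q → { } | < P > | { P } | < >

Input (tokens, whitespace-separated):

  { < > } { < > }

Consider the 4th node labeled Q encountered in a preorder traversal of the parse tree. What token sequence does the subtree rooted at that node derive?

< >

[P [Q { [P [Q < >]] }] [P [Q { [P [Q < >]] }]]]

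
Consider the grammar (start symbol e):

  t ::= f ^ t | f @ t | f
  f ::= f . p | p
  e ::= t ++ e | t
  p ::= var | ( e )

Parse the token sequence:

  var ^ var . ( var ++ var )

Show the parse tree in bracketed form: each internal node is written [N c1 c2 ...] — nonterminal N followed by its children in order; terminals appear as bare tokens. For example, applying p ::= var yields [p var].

[e [t [f [p var]] ^ [t [f [f [p var]] . [p ( [e [t [f [p var]]] ++ [e [t [f [p var]]]]] )]]]]]

e
t
f ^ t
p ^ t
var ^ t
var ^ f
var ^ f . p
var ^ p . p
var ^ var . p
var ^ var . ( e )
var ^ var . ( t ++ e )
var ^ var . ( f ++ e )
var ^ var . ( p ++ e )
var ^ var . ( var ++ e )
var ^ var . ( var ++ t )
var ^ var . ( var ++ f )
var ^ var . ( var ++ p )
var ^ var . ( var ++ var )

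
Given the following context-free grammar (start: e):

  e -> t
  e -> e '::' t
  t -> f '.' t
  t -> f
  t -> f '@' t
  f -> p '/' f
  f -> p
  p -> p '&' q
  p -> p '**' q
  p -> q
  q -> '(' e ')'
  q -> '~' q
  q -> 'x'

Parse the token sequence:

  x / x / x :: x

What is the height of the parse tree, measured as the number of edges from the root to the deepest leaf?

8

[e [e [t [f [p [q x]] / [f [p [q x]] / [f [p [q x]]]]]]] :: [t [f [p [q x]]]]]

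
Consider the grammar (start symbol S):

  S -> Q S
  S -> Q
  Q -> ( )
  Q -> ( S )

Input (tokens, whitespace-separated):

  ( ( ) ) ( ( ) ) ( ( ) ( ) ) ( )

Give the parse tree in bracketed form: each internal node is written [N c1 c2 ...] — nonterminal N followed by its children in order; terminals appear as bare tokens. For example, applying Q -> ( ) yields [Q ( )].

[S [Q ( [S [Q ( )]] )] [S [Q ( [S [Q ( )]] )] [S [Q ( [S [Q ( )] [S [Q ( )]]] )] [S [Q ( )]]]]]

S
Q S
( S ) S
( Q ) S
( ( ) ) S
( ( ) ) Q S
( ( ) ) ( S ) S
( ( ) ) ( Q ) S
( ( ) ) ( ( ) ) S
( ( ) ) ( ( ) ) Q S
( ( ) ) ( ( ) ) ( S ) S
( ( ) ) ( ( ) ) ( Q S ) S
( ( ) ) ( ( ) ) ( ( ) S ) S
( ( ) ) ( ( ) ) ( ( ) Q ) S
( ( ) ) ( ( ) ) ( ( ) ( ) ) S
( ( ) ) ( ( ) ) ( ( ) ( ) ) Q
( ( ) ) ( ( ) ) ( ( ) ( ) ) ( )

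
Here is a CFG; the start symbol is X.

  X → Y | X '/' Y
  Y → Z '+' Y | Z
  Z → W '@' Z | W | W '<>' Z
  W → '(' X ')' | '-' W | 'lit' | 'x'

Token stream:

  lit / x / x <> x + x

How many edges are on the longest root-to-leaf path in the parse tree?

6

[X [X [X [Y [Z [W lit]]]] / [Y [Z [W x]]]] / [Y [Z [W x] <> [Z [W x]]] + [Y [Z [W x]]]]]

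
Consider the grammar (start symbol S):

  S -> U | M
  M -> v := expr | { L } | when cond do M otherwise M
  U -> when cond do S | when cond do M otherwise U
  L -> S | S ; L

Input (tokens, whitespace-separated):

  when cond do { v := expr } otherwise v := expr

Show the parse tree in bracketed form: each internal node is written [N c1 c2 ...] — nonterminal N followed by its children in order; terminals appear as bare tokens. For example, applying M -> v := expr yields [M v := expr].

[S [M when cond do [M { [L [S [M v := expr]]] }] otherwise [M v := expr]]]

S
M
when cond do M otherwise M
when cond do { L } otherwise M
when cond do { S } otherwise M
when cond do { M } otherwise M
when cond do { v := expr } otherwise M
when cond do { v := expr } otherwise v := expr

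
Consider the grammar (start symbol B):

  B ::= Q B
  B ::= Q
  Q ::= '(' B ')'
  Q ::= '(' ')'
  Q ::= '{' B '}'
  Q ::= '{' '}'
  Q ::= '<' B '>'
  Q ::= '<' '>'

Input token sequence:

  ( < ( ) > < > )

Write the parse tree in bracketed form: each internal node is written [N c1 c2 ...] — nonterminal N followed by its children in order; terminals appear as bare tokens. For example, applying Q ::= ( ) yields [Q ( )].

[B [Q ( [B [Q < [B [Q ( )]] >] [B [Q < >]]] )]]

B
Q
( B )
( Q B )
( < B > B )
( < Q > B )
( < ( ) > B )
( < ( ) > Q )
( < ( ) > < > )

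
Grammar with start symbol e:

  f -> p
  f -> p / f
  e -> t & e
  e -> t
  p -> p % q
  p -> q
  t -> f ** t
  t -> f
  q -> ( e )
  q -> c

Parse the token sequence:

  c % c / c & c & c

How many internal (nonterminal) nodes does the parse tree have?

20

[e [t [f [p [p [q c]] % [q c]] / [f [p [q c]]]]] & [e [t [f [p [q c]]]] & [e [t [f [p [q c]]]]]]]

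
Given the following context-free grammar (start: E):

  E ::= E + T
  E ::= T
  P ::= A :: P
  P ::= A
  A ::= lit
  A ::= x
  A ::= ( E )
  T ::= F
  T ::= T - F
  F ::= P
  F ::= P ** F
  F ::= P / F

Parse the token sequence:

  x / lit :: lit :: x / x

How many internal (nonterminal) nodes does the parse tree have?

[E [T [F [P [A x]] / [F [P [A lit] :: [P [A lit] :: [P [A x]]]] / [F [P [A x]]]]]]]

15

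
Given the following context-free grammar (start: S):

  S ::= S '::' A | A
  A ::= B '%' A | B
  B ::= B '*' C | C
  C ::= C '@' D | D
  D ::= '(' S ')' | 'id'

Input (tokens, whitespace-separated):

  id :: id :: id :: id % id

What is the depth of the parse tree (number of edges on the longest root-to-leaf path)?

8

[S [S [S [S [A [B [C [D id]]]]] :: [A [B [C [D id]]]]] :: [A [B [C [D id]]]]] :: [A [B [C [D id]]] % [A [B [C [D id]]]]]]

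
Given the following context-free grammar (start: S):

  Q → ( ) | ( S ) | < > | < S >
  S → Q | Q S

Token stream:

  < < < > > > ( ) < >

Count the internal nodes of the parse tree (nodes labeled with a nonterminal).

[S [Q < [S [Q < [S [Q < >]] >]] >] [S [Q ( )] [S [Q < >]]]]

10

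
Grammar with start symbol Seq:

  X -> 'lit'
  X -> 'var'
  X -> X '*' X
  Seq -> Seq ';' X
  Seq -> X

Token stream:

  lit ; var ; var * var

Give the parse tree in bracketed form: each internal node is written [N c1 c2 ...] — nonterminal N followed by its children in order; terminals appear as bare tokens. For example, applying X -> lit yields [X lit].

Seq
Seq ; X
Seq ; X ; X
X ; X ; X
lit ; X ; X
lit ; var ; X
lit ; var ; X * X
lit ; var ; var * X
lit ; var ; var * var

[Seq [Seq [Seq [X lit]] ; [X var]] ; [X [X var] * [X var]]]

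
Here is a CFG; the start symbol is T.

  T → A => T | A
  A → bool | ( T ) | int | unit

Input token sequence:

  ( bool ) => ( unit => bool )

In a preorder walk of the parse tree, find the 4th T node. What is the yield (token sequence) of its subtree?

unit => bool

[T [A ( [T [A bool]] )] => [T [A ( [T [A unit] => [T [A bool]]] )]]]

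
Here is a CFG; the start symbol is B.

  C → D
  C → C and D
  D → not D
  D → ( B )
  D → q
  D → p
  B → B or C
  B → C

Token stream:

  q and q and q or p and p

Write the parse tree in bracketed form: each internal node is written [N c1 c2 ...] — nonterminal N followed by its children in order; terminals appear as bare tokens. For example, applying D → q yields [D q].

[B [B [C [C [C [D q]] and [D q]] and [D q]]] or [C [C [D p]] and [D p]]]

B
B or C
C or C
C and D or C
C and D and D or C
D and D and D or C
q and D and D or C
q and q and D or C
q and q and q or C
q and q and q or C and D
q and q and q or D and D
q and q and q or p and D
q and q and q or p and p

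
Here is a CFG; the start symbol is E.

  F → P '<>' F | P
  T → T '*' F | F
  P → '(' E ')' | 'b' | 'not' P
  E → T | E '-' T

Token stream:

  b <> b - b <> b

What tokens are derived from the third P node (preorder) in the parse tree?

[E [E [T [F [P b] <> [F [P b]]]]] - [T [F [P b] <> [F [P b]]]]]

b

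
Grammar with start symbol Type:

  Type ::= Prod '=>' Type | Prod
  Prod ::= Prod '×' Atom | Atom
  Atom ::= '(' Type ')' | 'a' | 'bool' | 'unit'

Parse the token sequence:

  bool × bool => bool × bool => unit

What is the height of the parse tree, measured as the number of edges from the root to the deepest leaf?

5

[Type [Prod [Prod [Atom bool]] × [Atom bool]] => [Type [Prod [Prod [Atom bool]] × [Atom bool]] => [Type [Prod [Atom unit]]]]]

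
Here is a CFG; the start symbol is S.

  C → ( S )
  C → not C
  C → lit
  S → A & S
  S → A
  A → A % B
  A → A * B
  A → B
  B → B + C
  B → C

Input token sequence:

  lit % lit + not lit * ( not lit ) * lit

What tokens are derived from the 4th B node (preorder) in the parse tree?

[S [A [A [A [A [B [C lit]]] % [B [B [C lit]] + [C not [C lit]]]] * [B [C ( [S [A [B [C not [C lit]]]]] )]]] * [B [C lit]]]]

( not lit )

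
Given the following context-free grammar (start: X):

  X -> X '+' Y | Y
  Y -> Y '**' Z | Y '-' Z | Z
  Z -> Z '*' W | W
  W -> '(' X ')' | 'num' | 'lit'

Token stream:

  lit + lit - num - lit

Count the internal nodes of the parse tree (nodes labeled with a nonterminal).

14

[X [X [Y [Z [W lit]]]] + [Y [Y [Y [Z [W lit]]] - [Z [W num]]] - [Z [W lit]]]]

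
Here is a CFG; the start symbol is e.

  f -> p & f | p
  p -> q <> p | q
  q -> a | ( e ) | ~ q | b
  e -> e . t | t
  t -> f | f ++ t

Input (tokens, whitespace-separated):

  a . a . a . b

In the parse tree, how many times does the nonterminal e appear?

4

[e [e [e [e [t [f [p [q a]]]]] . [t [f [p [q a]]]]] . [t [f [p [q a]]]]] . [t [f [p [q b]]]]]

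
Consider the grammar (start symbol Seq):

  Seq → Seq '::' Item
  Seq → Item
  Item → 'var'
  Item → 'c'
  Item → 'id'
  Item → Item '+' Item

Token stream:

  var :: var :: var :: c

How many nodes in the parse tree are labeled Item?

[Seq [Seq [Seq [Seq [Item var]] :: [Item var]] :: [Item var]] :: [Item c]]

4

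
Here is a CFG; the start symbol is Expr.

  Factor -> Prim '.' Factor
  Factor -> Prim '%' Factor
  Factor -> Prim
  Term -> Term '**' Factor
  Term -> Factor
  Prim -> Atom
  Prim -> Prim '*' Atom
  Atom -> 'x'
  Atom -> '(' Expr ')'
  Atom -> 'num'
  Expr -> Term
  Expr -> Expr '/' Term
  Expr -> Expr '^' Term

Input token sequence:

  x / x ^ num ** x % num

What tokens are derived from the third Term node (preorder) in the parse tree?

[Expr [Expr [Expr [Term [Factor [Prim [Atom x]]]]] / [Term [Factor [Prim [Atom x]]]]] ^ [Term [Term [Factor [Prim [Atom num]]]] ** [Factor [Prim [Atom x]] % [Factor [Prim [Atom num]]]]]]

num ** x % num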